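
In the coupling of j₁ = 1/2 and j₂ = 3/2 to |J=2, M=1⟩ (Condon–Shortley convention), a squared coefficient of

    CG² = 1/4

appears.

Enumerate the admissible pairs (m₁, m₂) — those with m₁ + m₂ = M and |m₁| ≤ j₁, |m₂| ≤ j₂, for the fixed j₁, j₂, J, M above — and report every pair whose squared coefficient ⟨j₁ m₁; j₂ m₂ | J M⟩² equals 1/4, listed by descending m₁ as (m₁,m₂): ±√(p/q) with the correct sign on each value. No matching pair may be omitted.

Admissible pairs with m₁+m₂ = M = 1: (-1/2,3/2), (1/2,1/2)
  (m₁,m₂)=(1/2,1/2): CG² = 3/4, CG = +√(3/4)
  (m₁,m₂)=(-1/2,3/2): CG² = 1/4, CG = +√(1/4)   ← matches the target
Pairs with CG² = 1/4: (-1/2,3/2): +√(1/4)

(-1/2,3/2): +√(1/4)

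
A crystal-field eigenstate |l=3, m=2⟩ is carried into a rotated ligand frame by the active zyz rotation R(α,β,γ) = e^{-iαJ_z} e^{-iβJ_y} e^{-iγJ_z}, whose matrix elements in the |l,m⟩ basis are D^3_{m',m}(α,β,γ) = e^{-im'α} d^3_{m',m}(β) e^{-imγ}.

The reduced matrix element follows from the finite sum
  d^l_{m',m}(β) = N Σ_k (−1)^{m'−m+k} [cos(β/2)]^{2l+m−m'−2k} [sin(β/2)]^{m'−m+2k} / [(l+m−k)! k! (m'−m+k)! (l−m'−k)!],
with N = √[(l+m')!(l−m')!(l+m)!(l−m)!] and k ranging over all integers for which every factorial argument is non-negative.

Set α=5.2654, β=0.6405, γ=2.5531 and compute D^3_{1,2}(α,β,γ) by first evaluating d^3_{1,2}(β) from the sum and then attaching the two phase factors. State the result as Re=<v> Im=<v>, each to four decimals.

Split into d^3_{1,2}(β=0.6405) × two z-phases.
With c≡cos(β/2)=0.949157 and s≡sin(β/2)=0.314804, N=[24·2·120·1]^{1/2}=75.894664
Admissible k: 1..2 (factorial args all ≥0)
  k=1: (−1)^0·75.8947/(24)·0.9492^5·0.3148^1 = +0.766884
  k=2: (−1)^1·75.8947/(12)·0.9492^3·0.3148^3 = -0.168719
d^3_{1,2}(0.6405) = +0.766884 -0.168719 = +0.598165
Phases: e^{-i·(1)·5.2654}=+0.525252+0.850947i, e^{-i·(2)·2.5531}=+0.383710+0.923453i ⇒ D=-0.349487+0.485449i

Re=-0.3495 Im=0.4854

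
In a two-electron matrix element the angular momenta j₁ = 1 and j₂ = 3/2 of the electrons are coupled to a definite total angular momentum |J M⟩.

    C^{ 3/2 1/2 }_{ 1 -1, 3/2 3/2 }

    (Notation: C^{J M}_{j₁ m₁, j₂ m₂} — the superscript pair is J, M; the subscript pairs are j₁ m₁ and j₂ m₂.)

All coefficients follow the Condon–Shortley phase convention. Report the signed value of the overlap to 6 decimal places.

triangle: 1!×1!×2!/5! = 2/120
(j±m)!: 0!×2!×3!×0!×2!×1! = 24
prefactor² = (2J+1)×Δ×N² = 8/5
  k=1: −1/(1!×0!×1!×2!×0!×0!) = -1/2
Σ = -1/2  ⇒  CG² = 8/5×(-1/2)² = 2/5
CG = −√(2/5) = -0.632456

−√(2/5) ≈ -0.632456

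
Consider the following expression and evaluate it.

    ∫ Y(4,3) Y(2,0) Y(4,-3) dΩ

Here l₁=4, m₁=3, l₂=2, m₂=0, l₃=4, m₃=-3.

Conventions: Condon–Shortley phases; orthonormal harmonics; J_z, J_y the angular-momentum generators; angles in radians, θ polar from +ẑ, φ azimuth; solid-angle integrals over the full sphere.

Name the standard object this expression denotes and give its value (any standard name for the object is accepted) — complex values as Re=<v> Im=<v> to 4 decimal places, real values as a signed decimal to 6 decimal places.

Gaunt coefficient, +0.057344

This is a Gaunt coefficient — the integral of a triple product of spherical harmonics over the sphere.
m-sum 0 ✓  L=10 even ✓  2≤4≤6 ✓
Π(2lᵢ+1) = 9×5×9 = 405
triangle coeff Δ(4,2,4) = 1/13860
Σ_t [0,2]: t=0:+1/192 t=1:−1/36 t=2:+1/192 = -5/288
(3j)²=20/693 [(4 2 4; 0 0 0)], sign=-1
Σ_t [0,1]: t=0:+1/480 t=1:−1/720 = 1/1440
(3j)²=7/1980 [(4 2 4; 3 0 -3)], sign=-1
⇒ 4πI² = 5/121
I = (+1)√(5/121/(4π)) = 0.05734392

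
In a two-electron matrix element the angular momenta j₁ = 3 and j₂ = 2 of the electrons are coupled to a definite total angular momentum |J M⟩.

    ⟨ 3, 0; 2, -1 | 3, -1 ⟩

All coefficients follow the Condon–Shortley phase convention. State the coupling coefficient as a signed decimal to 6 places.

-0.182574

j₁+j₂−J=2  J+j₁−j₂=4  J−j₁+j₂=2  j₁+j₂+J+1=9
(j₁±m₁, j₂±m₂, J±M) = (3,3,1,3,2,4)
P² = 96/5
sum k=0..1:
  [0] +1/12 = 1/12
  [1] −1/8 = -1/8
S = -1/24
C² = P²·S² = 1/30 ; C = -0.182574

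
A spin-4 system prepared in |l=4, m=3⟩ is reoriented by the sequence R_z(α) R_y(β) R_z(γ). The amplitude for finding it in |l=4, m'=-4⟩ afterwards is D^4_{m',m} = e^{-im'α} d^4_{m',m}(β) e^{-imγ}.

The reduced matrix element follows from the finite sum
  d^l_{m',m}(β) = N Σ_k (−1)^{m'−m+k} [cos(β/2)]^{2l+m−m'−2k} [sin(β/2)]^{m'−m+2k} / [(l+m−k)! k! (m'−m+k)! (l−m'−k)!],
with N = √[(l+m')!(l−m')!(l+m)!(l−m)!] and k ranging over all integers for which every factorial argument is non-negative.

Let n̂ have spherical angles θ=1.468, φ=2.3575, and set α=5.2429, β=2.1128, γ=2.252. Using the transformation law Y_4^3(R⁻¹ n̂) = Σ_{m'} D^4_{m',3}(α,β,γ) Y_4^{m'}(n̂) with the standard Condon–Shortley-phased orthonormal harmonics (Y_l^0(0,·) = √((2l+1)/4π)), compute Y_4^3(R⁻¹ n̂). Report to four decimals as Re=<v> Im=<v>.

Need the full column D^4_{m',3} for m'=−4..4 at α=5.2429, β=2.1128, γ=2.2520.
cos(β/2)=0.492009, sin(β/2)=0.870590
d^4_{-4,3}: single k=7 term ⇒ +0.527489;  D = -0.041330+0.525868i
d^4_{-3,3}: k∈[6..7] ⇒ +0.737779 -0.329996 = +0.407783;  D = -0.366818+0.178134i
d^4_{-2,3}: k∈[5..6] ⇒ +0.668611 -0.697803 = -0.029192;  D = +0.024286+0.016198i
d^4_{-1,3}: k∈[4..5] ⇒ +0.445315 -0.836563 = -0.391249;  D = -0.022561+0.390597i
d^4_{0,3}: k∈[3..4] ⇒ +0.225098 -0.704778 = -0.479680;  D = -0.427054+0.218443i
d^4_{1,3}: k∈[2..3] ⇒ +0.085337 -0.445315 = -0.359978;  D = -0.303556-0.193488i
d^4_{2,3}: k∈[1..2] ⇒ +0.022735 -0.213547 = -0.190812;  D = +0.007051-0.190682i
d^4_{3,3}: k∈[0..1] ⇒ +0.003434 -0.075260 = -0.071826;  D = +0.063254-0.034028i
d^4_{4,3}: single k=0 term ⇒ -0.017186;  D = +0.014681+0.008935i
Y_4^{m'}(θ=1.468,φ=2.3575) and Σ D·Y over m':
  (-0.0413+0.5259i)·(-0.4333+0.0023i)  (-0.3668+0.1781i)·(+0.0890-0.0897i)  (+0.0243+0.0162i)·(-0.0008-0.3066i)  (-0.0226+0.3906i)·(+0.1001+0.0998i)  (-0.4271+0.2184i)·(+0.2843+0.0000i)  (-0.3036-0.1935i)·(-0.1001+0.0998i)  (+0.0071-0.1907i)·(-0.0008+0.3066i)  (+0.0633-0.0340i)·(-0.0890-0.0897i)  (+0.0147+0.0089i)·(-0.4333-0.0023i)
Y_4^3(R⁻¹ n̂) = -0.064569-0.102836i

Re=-0.0646 Im=-0.1028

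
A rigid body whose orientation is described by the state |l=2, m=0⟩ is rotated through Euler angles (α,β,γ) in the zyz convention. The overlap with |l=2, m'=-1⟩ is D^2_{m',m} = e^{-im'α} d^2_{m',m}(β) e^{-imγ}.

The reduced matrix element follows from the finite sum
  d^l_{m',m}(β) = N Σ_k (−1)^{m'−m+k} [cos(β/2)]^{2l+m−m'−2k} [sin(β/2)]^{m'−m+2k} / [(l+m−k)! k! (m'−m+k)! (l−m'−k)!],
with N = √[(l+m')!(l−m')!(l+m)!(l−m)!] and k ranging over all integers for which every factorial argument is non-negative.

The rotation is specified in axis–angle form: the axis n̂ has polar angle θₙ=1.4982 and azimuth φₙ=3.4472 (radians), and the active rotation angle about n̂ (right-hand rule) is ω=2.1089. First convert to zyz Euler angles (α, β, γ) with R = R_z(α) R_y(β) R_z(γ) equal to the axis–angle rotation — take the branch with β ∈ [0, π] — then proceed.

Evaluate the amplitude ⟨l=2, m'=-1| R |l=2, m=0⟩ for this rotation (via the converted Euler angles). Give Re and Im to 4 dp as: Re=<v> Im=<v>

Axis–angle → zyz. n̂ = (sinθₙcosφₙ, sinθₙsinφₙ, cosθₙ) = (-0.951152, -0.300080, +0.072533), ω = 2.1089.
R = I cosω + sinω [n̂]ₓ + (1−cosω) n̂n̂ᵀ gives
  R = [+0.855844, +0.369420, -0.362021; +0.493985, -0.376310, +0.783817; +0.153326, -0.849658, -0.504551]
β = atan2(√(R₁₃²+R₂₃²), R₃₃) = 2.099659; α = atan2(R₂₃, R₁₃) mod 2π = 2.003476; γ = atan2(R₃₂, −R₃₁) mod 2π = 4.533854
D^2_{-1,0}(2.0035,2.0997,4.5339) = e^{-i·-1·2.0035}·d^2_{-1,0}(2.0997)·e^{-i·0·4.5339}. Compute d first:
With c≡cos(β/2)=0.497719 and s≡sin(β/2)=0.867338, N=[1·6·2·2]^{1/2}=4.898979
The bounds max(0,m−m')=1 and min(l+m,l−m')=2 give 2 terms
  k=1: (−1)^0·4.8990/(2)·0.4977^3·0.8673^1 = +0.261949
  k=2: (−1)^1·4.8990/(2)·0.4977^1·0.8673^3 = -0.795473
d^2_{-1,0}(2.0997) = +0.261949 -0.795473 = -0.533524
Attach z-rotation phases: D = e^{-i(-1)(2.0035)}·(-0.533524)·e^{-i(0)(4.5339)} = +0.223709-0.484357i

Re=0.2237 Im=-0.4844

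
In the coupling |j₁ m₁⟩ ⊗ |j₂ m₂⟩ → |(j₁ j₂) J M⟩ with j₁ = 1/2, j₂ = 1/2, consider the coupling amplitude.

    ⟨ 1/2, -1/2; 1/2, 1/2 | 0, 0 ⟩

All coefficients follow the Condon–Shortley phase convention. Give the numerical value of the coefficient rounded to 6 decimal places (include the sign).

−√(1/2) ≈ -0.707107

j₁+j₂−J=1  J+j₁−j₂=0  J−j₁+j₂=0  j₁+j₂+J+1=2
(j₁±m₁, j₂±m₂, J±M) = (0,1,1,0,0,0)
P² = 1/2
sum k=1..1:
  [1] −1/1 = -1
S = -1
C² = P²·S² = 1/2 ; C = -0.707107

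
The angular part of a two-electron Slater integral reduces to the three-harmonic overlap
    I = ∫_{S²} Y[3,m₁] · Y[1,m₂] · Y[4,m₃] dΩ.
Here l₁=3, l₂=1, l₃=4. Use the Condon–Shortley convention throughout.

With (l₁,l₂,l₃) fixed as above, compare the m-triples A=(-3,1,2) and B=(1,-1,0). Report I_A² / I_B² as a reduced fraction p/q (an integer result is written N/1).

l's match ⇒ only the (l;m) 3-j factors differ between A and B.
A: triangle coeff Δ(3,1,4) = 1/252; Σ_t [0,0]: t=0:+1/1440 = 1/1440; (3j)²=1/252 [(3 1 4; -3 1 2)], sign=+1
B: triangle coeff Δ(3,1,4) = 1/252; Σ_t [0,0]: t=0:+1/96 = 1/96; (3j)²=1/42 [(3 1 4; 1 -1 0)], sign=+1
I_A²/I_B² = (1/252)/(1/42) = 1/6

1/6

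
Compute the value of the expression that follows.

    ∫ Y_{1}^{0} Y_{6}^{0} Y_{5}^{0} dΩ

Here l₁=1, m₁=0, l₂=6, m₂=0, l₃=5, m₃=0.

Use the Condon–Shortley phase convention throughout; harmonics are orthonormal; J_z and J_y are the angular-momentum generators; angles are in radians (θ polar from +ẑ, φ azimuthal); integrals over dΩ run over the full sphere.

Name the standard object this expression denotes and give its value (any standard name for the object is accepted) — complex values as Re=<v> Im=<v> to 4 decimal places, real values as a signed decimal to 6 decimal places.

This is a Gaunt coefficient — the integral of a triple product of spherical harmonics over the sphere.
Rules hold: Σm=0, L=12 even, 5≤5≤7.
N = 3·13·11 = 429
Δ = 2!·0!·10!/13! = 1/858
Racah Σ t=1..1: t=1:−1/14400 = -1/14400
⇒ 3j(1 6 5; 0 0 0)² = 6/143, sgn +1
(m-triple is (0,0,0) — same symbol as above.)
4πI² = N·(3j₀)²·(3jₘ)² = 108/143
I = +1·√(0.755245/4π) = 0.24515397

Gaunt coefficient, +0.245154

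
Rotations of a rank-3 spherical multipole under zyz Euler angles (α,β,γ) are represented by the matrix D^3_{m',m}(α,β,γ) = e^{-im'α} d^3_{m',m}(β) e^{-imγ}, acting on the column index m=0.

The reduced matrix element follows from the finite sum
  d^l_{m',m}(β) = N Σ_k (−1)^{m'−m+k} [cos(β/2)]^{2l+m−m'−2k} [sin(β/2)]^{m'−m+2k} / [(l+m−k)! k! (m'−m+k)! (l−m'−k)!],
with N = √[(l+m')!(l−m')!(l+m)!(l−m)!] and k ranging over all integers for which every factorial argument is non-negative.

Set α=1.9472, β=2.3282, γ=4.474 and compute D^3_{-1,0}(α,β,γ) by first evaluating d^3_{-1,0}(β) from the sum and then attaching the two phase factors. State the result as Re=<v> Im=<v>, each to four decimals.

Re=-0.1573 Im=0.3980

Split into d^3_{-1,0}(β=2.3282) × two z-phases.
Half-angle: c=0.395577, s=0.918433. N=√(2·24·6·6)=41.569219
k: max(0,(0)−(-1))=1 … min(3+(0),3−(-1))=3
  k=1: (−1)^0·41.5692/(12)·0.3956^5·0.9184^1 = +0.030817
  k=2: (−1)^1·41.5692/(4)·0.3956^3·0.9184^3 = -0.498365
  k=3: (−1)^2·41.5692/(12)·0.3956^1·0.9184^5 = +0.895486
d^3_{-1,0}(2.3282) = +0.030817 -0.498365 +0.895486 = +0.427938
Attach z-rotation phases: D = e^{-i(-1)(1.9472)}·(+0.427938)·e^{-i(0)(4.4740)} = -0.157301+0.397979i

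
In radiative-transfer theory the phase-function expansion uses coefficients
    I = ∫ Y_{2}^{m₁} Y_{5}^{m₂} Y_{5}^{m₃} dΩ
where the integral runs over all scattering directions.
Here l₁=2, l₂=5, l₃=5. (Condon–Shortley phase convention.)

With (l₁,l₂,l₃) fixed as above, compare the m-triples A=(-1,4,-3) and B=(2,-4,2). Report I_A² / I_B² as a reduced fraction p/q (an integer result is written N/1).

Same 2,5,5: normalisation and zero-m 3j drop out of the ratio.
A: Δ: 2! 2! 8! / 13! → 1/38610; sum: t=1:−1/80640 t=2:+1/10080 = 1/11520; 3j²(2 5 5; -1 4 -3) = Δ·Π!·Σ² = 49/1430  (sign +1)
B: Δ: 2! 2! 8! / 13! → 1/38610; sum: t=0:+1/20160 = 1/20160; 3j²(2 5 5; 2 -4 2) = Δ·Π!·Σ² = 12/715  (sign -1)
I_A²/I_B² = (49/1430)/(12/715) = 49/24

49/24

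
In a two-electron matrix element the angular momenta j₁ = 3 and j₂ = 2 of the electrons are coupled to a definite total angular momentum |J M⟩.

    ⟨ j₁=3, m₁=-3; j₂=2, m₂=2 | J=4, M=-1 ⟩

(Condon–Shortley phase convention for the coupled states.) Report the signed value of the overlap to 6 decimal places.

√[9·1!5!3!/10! · 0!6!4!0!3!5!] = √(155520/7)
  +(−1)^1/∏(1,0,5,3,0,0)! = -1/720  (running -1/720)
⟨..|..⟩ = √(155520/7)·(-1/720) = -0.207020

-0.207020  (= −√(3/70))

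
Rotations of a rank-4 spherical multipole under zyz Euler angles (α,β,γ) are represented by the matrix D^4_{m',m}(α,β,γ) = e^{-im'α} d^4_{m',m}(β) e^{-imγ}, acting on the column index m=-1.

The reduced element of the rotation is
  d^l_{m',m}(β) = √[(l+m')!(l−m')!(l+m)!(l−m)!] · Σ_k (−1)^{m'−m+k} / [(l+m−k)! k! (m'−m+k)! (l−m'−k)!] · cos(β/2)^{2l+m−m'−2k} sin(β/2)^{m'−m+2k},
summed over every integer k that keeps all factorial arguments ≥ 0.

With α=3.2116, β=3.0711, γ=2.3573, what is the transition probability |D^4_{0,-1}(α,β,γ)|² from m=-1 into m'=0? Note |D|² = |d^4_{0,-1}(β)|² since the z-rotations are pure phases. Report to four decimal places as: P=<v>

P=0.0243

D^4_{0,-1}(3.2116,3.0711,2.3573) = e^{-i·0·3.2116}·d^4_{0,-1}(3.0711)·e^{-i·-1·2.3573}. Compute d first:
With c≡cos(β/2)=0.035239 and s≡sin(β/2)=0.999379, N=[24·24·6·120]^{1/2}=643.987578
The bounds max(0,m−m')=0 and min(l+m,l−m')=3 give 4 terms
  k=0: (−1)^1·643.9876/(144)·0.0352^7·0.9994^1 = -0.000000
  k=1: (−1)^2·643.9876/(24)·0.0352^5·0.9994^3 = +0.000001
  k=2: (−1)^3·643.9876/(24)·0.0352^3·0.9994^5 = -0.001171
  k=3: (−1)^4·643.9876/(144)·0.0352^1·0.9994^7 = +0.156910
d^4_{0,-1}(3.0711) = -0.000000 +0.000001 -0.001171 +0.156910 = +0.155741
|D^4_{0,-1}|² = |d^4_{0,-1}(β)|² = (+0.155741)² = 0.024255 (the z-rotation phases have unit modulus)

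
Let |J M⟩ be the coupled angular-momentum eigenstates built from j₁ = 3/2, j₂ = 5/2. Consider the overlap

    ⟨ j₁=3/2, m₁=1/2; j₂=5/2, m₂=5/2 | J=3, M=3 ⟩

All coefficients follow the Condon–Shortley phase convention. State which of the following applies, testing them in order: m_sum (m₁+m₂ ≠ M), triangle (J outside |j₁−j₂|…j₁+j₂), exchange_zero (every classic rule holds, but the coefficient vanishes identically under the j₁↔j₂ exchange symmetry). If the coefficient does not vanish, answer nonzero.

nonzero

m-sum: m₁+m₂ = 1/2+5/2 = 3, M = 3  ✓
triangle: |j₁−j₂| = 1 ≤ J = 3 ≤ j₁+j₂ = 4  ✓
exchange: j₁≠j₂ or m₁≠m₂ — the exchange symmetry imposes no constraint here
value check: CG = −√(5/8) = -0.790569 ≠ 0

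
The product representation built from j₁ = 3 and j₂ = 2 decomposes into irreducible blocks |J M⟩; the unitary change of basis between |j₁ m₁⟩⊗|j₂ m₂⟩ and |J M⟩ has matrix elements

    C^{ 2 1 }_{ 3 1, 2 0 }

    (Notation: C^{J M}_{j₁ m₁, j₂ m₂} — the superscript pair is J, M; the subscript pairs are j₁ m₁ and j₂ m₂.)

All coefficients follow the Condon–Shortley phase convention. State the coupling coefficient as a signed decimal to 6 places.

triangle: 3!×3!×1!/8! = 36/40320
(j±m)!: 4!×2!×2!×2!×3!×1! = 1152
prefactor² = (2J+1)×Δ×N² = 36/7
  k=1: −1/(1!×2!×1!×1!×2!×0!) = -1/4
  k=2: +1/(2!×1!×0!×0!×3!×1!) = 1/12
Σ = -1/6  ⇒  CG² = 36/7×(-1/6)² = 1/7
CG = −√(1/7) = -0.377964

-0.377964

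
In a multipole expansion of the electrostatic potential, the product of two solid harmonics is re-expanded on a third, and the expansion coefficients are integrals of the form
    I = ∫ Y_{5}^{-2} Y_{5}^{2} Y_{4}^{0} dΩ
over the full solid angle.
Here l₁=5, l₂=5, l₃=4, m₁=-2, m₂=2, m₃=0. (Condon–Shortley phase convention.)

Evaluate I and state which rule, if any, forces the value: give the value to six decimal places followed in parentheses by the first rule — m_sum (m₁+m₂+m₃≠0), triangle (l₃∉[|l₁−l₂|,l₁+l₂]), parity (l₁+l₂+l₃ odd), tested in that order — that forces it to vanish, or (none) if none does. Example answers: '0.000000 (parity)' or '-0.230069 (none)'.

Rules hold: Σm=0, L=14 even, 0≤4≤10.
N = 11·11·9 = 1089
Δ = 6!·4!·4!/15! = 1/3153150
Racah Σ t=1..5: t=1:−1/69120 t=2:+1/1728 t=3:−1/576 t=4:+1/1728 t=5:−1/69120 = -7/11520
⇒ 3j(5 5 4; 0 0 0)² = 2/143, sgn -1
Racah Σ t=3..6: t=3:−1/20736 t=4:+1/1728 t=5:−1/1920 t=6:+1/25920 = 1/20736
⇒ 3j(5 5 4; -2 2 0)² = 1/2574, sgn +1
4πI² = N·(3j₀)²·(3jₘ)² = 1/169
I = -1·√(0.00591716/4π) = -0.02169960
No selection rule forces the value: the integral is nonzero (none).

-0.021700 (none)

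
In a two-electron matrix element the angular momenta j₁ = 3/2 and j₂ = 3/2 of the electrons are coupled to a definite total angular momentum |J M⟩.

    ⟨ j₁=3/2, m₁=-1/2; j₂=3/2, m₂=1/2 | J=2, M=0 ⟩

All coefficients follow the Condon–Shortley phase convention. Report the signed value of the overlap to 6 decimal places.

j₁+j₂−J=1  J+j₁−j₂=2  J−j₁+j₂=2  j₁+j₂+J+1=6
(j₁±m₁, j₂±m₂, J±M) = (1,2,2,1,2,2)
P² = 4/9
sum k=0..1:
  [0] +1/4 = 1/4
  [1] −1/1 = -1
S = -3/4
C² = P²·S² = 1/4 ; C = -0.500000

-0.500000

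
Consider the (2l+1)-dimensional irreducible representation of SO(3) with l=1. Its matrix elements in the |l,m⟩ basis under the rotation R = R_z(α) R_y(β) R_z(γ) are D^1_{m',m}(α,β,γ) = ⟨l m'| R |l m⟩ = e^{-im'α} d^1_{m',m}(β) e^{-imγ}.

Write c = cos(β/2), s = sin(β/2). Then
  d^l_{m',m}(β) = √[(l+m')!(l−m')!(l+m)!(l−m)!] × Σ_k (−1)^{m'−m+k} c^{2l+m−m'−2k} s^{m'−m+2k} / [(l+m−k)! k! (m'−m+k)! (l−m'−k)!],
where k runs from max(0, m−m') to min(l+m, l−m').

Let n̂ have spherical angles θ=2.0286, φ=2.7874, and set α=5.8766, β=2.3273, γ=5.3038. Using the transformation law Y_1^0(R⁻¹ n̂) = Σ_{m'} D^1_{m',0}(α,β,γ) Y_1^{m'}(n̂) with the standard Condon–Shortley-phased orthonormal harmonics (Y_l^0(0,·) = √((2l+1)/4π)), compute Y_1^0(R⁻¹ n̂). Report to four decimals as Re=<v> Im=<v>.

Re=-0.1701 Im=0.0000

Need the full column D^1_{m',0} for m'=−1..1 at α=5.8766, β=2.3273, γ=5.3038.
cos(β/2)=0.395991, sin(β/2)=0.918255
d^1_{-1,0}: single k=1 term ⇒ +0.514237;  D = +0.472314-0.203368i
d^1_{0,0}: k∈[0..1] ⇒ +0.156809 -0.843191 = -0.686383;  D = -0.686383+0.000000i
d^1_{1,0}: single k=0 term ⇒ -0.514237;  D = -0.472314-0.203368i
Y_1^{m'}(θ=2.0286,φ=2.7874) and Σ D·Y over m':
  (+0.4723-0.2034i)·(-0.2907-0.1075i)  (-0.6864+0.0000i)·(-0.2160+0.0000i)  (-0.4723-0.2034i)·(+0.2907-0.1075i)
Y_1^0(R⁻¹ n̂) = -0.170078+0.000000i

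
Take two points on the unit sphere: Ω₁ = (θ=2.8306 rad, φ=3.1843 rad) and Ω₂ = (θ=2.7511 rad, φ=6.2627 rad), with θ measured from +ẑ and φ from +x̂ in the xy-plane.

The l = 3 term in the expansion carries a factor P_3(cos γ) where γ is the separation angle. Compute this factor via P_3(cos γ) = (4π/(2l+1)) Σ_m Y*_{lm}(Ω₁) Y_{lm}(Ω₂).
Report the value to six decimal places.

Expand P_3 via completeness: Σ_{m} conj(Y_{3,m}) at Ω₁ times Y_{3,m} at Ω₂ —
  m=-3: Y*=(-0.011857, -0.001528)  Y=(0.022967, 0.001413)  product (-0.000270, -0.000052)
  m=-2: Y*=(-0.090774, -0.007772)  Y=(-0.136814, -0.005608)  product (0.012376, 0.001572)
  m=-1: Y*=(-0.348957, -0.014912)  Y=(0.402863, 0.008254)  product (-0.140459, -0.008888)
  m=+0: Y*=(-0.544213, -0.000000)  Y=(-0.440172, 0.000000)  product (0.239548, 0.000000)
  m=+1: Y*=(0.348957, -0.014912)  Y=(-0.402863, 0.008254)  product (-0.140459, 0.008888)
  m=+2: Y*=(-0.090774, 0.007772)  Y=(-0.136814, 0.005608)  product (0.012376, -0.001572)
  m=+3: Y*=(0.011857, -0.001528)  Y=(-0.022967, 0.001413)  product (-0.000270, 0.000052)
Σ over m = (-0.017159, -0.000000); ×(4π/7) → (-0.030804, -0.000000). Real part: -0.030804

-0.030804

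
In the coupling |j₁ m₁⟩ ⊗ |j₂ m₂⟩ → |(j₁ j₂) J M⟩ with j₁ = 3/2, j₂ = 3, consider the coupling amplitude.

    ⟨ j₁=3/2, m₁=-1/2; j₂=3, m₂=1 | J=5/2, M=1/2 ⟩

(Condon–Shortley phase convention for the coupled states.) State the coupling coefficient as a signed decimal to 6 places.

√[6·2!1!4!/8! · 1!2!4!2!3!2!] = √(288/35)
  +(−1)^1/∏(1,1,1,3,0,1)! = -1/6  (running -1/6)
  +(−1)^2/∏(2,0,0,2,1,2)! = 1/8  (running -1/24)
⟨..|..⟩ = √(288/35)·(-1/24) = -0.119523

-0.119523  (= −√(1/70))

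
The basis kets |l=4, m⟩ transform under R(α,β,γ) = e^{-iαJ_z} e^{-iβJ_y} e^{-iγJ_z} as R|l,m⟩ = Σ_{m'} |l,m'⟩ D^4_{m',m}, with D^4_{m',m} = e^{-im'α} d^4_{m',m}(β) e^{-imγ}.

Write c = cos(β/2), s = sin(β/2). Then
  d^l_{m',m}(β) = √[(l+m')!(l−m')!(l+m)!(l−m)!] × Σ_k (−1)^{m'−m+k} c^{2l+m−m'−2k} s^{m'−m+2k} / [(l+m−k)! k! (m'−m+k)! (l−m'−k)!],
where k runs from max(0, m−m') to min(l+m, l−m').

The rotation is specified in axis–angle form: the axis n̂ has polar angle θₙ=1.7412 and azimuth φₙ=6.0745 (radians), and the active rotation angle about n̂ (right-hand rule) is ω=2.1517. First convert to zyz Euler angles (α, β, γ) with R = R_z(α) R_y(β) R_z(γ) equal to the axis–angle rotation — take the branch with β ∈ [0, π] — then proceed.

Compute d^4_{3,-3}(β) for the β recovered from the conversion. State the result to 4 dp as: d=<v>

d=0.4182

Axis–angle → zyz. n̂ = (sinθₙcosφₙ, sinθₙsinφₙ, cosθₙ) = (+0.964135, -0.204173, -0.169580), ω = 2.1517.
R = I cosω + sinω [n̂]ₓ + (1−cosω) n̂n̂ᵀ gives
  R = [+0.890898, -0.163115, -0.423905; -0.446642, -0.484216, -0.752360; -0.082540, +0.859609, -0.504241]
β = atan2(√(R₁₃²+R₂₃²), R₃₃) = 2.099299; α = atan2(R₂₃, R₁₃) mod 2π = 4.199291; γ = atan2(R₃₂, −R₃₁) mod 2π = 1.475069
d^4_{3,-3}(β=2.0993) via the finite sum:
With c≡cos(β/2)=0.497875 and s≡sin(β/2)=0.867249, N=[5040·1·1·5040]^{1/2}=5040.000000
The bounds max(0,m−m')=0 and min(l+m,l−m')=1 give 2 terms
  k=0: (−1)^6·5040.0000/(720)·0.4979^2·0.8672^6 = +0.738246
  k=1: (−1)^7·5040.0000/(5040)·0.4979^0·0.8672^8 = -0.320000
d^4_{3,-3}(2.0993) = +0.738246 -0.320000 = +0.418246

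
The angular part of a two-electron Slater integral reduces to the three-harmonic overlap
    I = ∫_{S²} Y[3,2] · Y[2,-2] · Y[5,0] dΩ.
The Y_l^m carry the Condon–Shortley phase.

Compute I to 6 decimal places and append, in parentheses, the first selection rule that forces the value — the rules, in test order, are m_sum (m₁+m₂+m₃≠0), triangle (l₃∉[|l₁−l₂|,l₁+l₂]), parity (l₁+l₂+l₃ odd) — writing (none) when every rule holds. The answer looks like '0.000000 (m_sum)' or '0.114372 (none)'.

0.053579 (none)

m-sum 0 ✓  L=10 even ✓  1≤5≤5 ✓
Π(2lᵢ+1) = 7×5×11 = 385
triangle coeff Δ(3,2,5) = 1/2310
Σ_t [0,0]: t=0:+1/144 = 1/144
(3j)²=10/231 [(3 2 5; 0 0 0)], sign=-1
Σ_t [0,0]: t=0:+1/2880 = 1/2880
(3j)²=1/462 [(3 2 5; 2 -2 0)], sign=-1
⇒ 4πI² = 25/693
I = (+1)√(25/693/(4π)) = 0.05357948
No selection rule forces the value: the integral is nonzero (none).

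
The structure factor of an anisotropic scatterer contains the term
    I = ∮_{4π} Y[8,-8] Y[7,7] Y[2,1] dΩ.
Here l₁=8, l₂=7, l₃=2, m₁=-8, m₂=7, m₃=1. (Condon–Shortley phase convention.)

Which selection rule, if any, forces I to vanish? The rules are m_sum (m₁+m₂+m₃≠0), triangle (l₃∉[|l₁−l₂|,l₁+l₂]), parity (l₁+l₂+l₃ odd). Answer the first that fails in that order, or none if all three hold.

Σmᵢ = 0  ✓
l₃∈[|l₁−l₂|,l₁+l₂]=[1,15], have l₃=2  ✓
Σlᵢ = 17 ⇒ odd  ✗

parity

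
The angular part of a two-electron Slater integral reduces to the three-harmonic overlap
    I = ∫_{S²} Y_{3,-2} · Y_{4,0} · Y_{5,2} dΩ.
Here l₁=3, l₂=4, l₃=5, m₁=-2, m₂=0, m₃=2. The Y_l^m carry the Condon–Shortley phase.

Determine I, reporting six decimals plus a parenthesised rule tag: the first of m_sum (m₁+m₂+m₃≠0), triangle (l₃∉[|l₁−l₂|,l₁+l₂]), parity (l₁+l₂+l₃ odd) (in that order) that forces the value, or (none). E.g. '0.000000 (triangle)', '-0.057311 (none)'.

-0.065427 (none)

Checks pass: Σm=0; 12 even; l₃=5∈[1,7].
(2·3+1)(2·4+1)(2·5+1) = 693
Δ: 2! 4! 6! / 13! → 1/180180
sum: t=0:+1/576 t=1:−1/144 t=2:+1/576 = -1/288
3j²(3 4 5; 0 0 0) = Δ·Π!·Σ² = 20/1001  (sign +1)
sum: t=1:−1/864 t=2:+1/576 = 1/1728
3j²(3 4 5; -2 0 2) = Δ·Π!·Σ² = 5/1287  (sign -1)
combine: 4πI² = 693·20/1001·5/1287 = 100/1859
take √, sign -1: I = -0.06542675
No selection rule forces the value: the integral is nonzero (none).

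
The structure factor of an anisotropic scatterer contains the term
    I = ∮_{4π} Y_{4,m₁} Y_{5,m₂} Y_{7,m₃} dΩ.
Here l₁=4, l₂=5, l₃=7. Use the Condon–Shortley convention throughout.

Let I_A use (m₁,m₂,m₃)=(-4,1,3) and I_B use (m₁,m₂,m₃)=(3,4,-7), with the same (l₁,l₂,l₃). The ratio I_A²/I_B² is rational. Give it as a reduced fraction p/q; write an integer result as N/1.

200/429

Same 4,5,7: normalisation and zero-m 3j drop out of the ratio.
A: Δ: 2! 6! 8! / 17! → 1/6126120; sum: t=2:+1/829440 = 1/829440; 3j²(4 5 7; -4 1 3) = Δ·Π!·Σ² = 35/2431  (sign +1)
B: Δ: 2! 6! 8! / 17! → 1/6126120; sum: t=1:−1/29030400 = -1/29030400; 3j²(4 5 7; 3 4 -7) = Δ·Π!·Σ² = 21/680  (sign -1)
I_A²/I_B² = (35/2431)/(21/680) = 200/429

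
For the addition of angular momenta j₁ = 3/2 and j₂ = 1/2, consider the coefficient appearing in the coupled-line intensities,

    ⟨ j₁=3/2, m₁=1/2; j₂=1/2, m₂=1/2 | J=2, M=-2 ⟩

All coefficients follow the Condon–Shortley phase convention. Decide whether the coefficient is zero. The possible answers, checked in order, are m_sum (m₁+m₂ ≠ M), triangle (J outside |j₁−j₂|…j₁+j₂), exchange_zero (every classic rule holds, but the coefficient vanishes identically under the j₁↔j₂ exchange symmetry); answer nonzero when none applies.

m-sum: m₁+m₂ = 1/2+1/2 = 1, M = -2  ✗ ⇒ coefficient is 0

m_sum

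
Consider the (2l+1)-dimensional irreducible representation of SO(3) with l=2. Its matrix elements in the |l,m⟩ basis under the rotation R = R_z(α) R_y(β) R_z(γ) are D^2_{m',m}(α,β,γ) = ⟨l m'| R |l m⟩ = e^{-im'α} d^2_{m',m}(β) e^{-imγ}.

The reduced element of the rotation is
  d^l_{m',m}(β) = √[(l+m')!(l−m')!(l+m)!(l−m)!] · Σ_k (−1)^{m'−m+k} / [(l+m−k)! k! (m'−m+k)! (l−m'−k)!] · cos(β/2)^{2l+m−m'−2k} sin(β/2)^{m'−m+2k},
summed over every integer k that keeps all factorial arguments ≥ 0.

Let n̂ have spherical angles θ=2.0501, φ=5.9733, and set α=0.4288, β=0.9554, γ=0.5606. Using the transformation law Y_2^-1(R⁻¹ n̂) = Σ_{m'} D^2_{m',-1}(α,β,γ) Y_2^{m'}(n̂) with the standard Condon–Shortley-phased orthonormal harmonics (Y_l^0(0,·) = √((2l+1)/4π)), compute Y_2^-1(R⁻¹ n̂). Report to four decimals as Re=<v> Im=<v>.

Re=0.0670 Im=0.1889

Need the full column D^2_{m',-1} for m'=−2..2 at α=0.4288, β=0.9554, γ=0.5606.
cos(β/2)=0.888055, sin(β/2)=0.459738
d^2_{-2,-1}: single k=1 term ⇒ +0.643961;  D = +0.097885+0.636478i
d^2_{-1,-1}: k∈[0..1] ⇒ +0.621955 -0.500059 = +0.121896;  D = +0.066944+0.101868i
d^2_{0,-1}: k∈[0..1] ⇒ -0.788688 +0.211371 = -0.577316;  D = -0.488950-0.306956i
d^2_{1,-1}: k∈[0..1] ⇒ +0.500059 -0.044673 = +0.455386;  D = +0.451437+0.059846i
d^2_{2,-1}: single k=0 term ⇒ -0.172584;  D = -0.165028+0.050507i
Y_2^{m'}(θ=2.0501,φ=5.9733) and Σ D·Y over m':
  (+0.0979+0.6365i)·(+0.2476+0.1767i)  (+0.0669+0.1019i)·(-0.3011-0.0964i)  (-0.4890-0.3070i)·(-0.1142+0.0000i)  (+0.4514+0.0598i)·(+0.3011-0.0964i)  (-0.1650+0.0505i)·(+0.2476-0.1767i)
Y_2^-1(R⁻¹ n̂) = +0.067036+0.188936i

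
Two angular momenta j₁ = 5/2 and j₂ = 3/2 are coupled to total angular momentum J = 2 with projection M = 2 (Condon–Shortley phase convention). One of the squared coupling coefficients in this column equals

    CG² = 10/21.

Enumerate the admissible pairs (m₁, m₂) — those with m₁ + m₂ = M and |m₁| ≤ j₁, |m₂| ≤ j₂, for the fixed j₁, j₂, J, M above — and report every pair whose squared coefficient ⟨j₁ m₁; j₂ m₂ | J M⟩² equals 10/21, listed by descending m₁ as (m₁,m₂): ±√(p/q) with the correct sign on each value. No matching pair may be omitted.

(5/2,-1/2): +√(10/21)

Admissible pairs with m₁+m₂ = M = 2: (1/2,3/2), (3/2,1/2), (5/2,-1/2)
  (m₁,m₂)=(5/2,-1/2): CG² = 10/21, CG = +√(10/21)   ← matches the target
  (m₁,m₂)=(3/2,1/2): CG² = 8/21, CG = −√(8/21)
  (m₁,m₂)=(1/2,3/2): CG² = 1/7, CG = +√(1/7)
Pairs with CG² = 10/21: (5/2,-1/2): +√(10/21)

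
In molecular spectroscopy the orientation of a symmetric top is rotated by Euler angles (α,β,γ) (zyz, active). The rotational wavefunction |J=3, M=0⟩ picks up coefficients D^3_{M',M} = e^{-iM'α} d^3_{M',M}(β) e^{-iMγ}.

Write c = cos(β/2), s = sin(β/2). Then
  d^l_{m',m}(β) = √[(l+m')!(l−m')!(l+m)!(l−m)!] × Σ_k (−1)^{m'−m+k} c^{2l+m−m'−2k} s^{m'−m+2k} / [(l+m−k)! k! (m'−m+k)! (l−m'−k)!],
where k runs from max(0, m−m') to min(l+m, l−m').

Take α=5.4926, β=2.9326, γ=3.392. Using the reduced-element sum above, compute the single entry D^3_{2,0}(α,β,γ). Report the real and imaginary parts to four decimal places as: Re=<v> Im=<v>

D^3_{2,0}(5.4926,2.9326,3.3920) = e^{-i·2·5.4926}·d^3_{2,0}(2.9326)·e^{-i·0·3.3920}. Compute d first:
Half-angle: c=0.104306, s=0.994545. N=√(120·1·6·6)=65.726707
k∈{0,1} keeps every argument non-negative
  k=0: (−1)^2·65.7267/(12)·0.1043^4·0.9945^2 = +0.000641
  k=1: (−1)^3·65.7267/(12)·0.1043^2·0.9945^4 = -0.058301
d^3_{2,0}(2.9326) = +0.000641 -0.058301 = -0.057660
Phases: e^{-i·(2)·5.4926}=-0.010374+0.999946i, e^{-i·(0)·3.3920}=+1.000000+0.000000i ⇒ D=+0.000598-0.057657i

Re=0.0006 Im=-0.0577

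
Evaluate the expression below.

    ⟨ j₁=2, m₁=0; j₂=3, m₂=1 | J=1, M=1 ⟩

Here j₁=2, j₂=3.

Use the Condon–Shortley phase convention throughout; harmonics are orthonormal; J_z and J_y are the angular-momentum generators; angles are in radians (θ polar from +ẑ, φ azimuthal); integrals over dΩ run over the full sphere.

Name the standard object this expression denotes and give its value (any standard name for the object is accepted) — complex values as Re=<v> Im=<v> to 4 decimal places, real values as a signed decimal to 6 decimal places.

Clebsch–Gordan coefficient, +√(6/35) ≈ +0.414039

This is a Clebsch–Gordan (vector-coupling) coefficient.
triangle: 4!×0!×2!/7! = 48/5040
(j±m)!: 2!×2!×4!×2!×2!×0! = 384
prefactor² = (2J+1)×Δ×N² = 384/35
  k=2: +1/(2!×2!×0!×2!×0!×0!) = 1/8
Σ = 1/8  ⇒  CG² = 384/35×(1/8)² = 6/35
CG = +√(6/35) = +0.414039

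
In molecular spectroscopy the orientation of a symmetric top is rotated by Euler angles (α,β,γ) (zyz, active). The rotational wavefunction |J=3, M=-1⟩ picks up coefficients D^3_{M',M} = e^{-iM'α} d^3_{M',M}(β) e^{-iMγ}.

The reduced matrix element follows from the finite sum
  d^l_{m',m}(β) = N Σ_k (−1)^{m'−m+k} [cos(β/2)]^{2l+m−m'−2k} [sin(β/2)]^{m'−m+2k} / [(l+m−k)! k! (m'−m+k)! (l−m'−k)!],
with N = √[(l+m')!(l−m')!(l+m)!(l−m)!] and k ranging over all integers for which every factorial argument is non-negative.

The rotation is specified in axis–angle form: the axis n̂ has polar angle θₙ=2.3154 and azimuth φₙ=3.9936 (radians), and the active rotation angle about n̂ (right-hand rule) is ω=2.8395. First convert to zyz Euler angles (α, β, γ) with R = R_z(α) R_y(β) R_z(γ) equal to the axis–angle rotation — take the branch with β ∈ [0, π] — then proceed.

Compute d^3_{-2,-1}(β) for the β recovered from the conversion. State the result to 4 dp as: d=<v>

d=-0.4358

Axis–angle → zyz. n̂ = (sinθₙcosφₙ, sinθₙsinφₙ, cosθₙ) = (-0.484213, -0.553432, -0.677680), ω = 2.8395.
R = I cosω + sinω [n̂]ₓ + (1−cosω) n̂n̂ᵀ gives
  R = [-0.496409, +0.725445, +0.476767; +0.322200, -0.356012, +0.877179; +0.806080, +0.589054, -0.057011]
β = atan2(√(R₁₃²+R₂₃²), R₃₃) = 1.627838; α = atan2(R₂₃, R₁₃) mod 2π = 1.072939; γ = atan2(R₃₂, −R₃₁) mod 2π = 2.510517
d^3_{-2,-1}(β=1.6278) via the finite sum:
With c≡cos(β/2)=0.686655 and s≡sin(β/2)=0.726984, N=[1·120·2·24]^{1/2}=75.894664
k: max(0,(-1)−(-2))=1 … min(3+(-1),3−(-2))=2
  k=1: (−1)^0·75.8947/(24)·0.6867^5·0.7270^1 = +0.350926
  k=2: (−1)^1·75.8947/(12)·0.6867^3·0.7270^3 = -0.786718
d^3_{-2,-1}(1.6278) = +0.350926 -0.786718 = -0.435792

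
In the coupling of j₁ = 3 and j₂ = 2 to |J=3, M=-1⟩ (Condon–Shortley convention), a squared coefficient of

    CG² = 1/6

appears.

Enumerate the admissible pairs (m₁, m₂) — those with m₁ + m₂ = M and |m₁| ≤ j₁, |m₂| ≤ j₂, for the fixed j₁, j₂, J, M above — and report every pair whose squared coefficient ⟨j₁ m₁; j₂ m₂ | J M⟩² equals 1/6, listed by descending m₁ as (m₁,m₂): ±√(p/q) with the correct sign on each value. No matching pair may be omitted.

(-3,2): +√(1/6)

Admissible pairs with m₁+m₂ = M = -1: (-3,2), (-2,1), (-1,0), (0,-1), (1,-2)
  (m₁,m₂)=(1,-2): CG² = 2/5, CG = +√(2/5)
  (m₁,m₂)=(0,-1): CG² = 1/30, CG = −√(1/30)
  (m₁,m₂)=(-1,0): CG² = 3/20, CG = −√(3/20)
  (m₁,m₂)=(-2,1): CG² = 1/4, CG = +√(1/4)
  (m₁,m₂)=(-3,2): CG² = 1/6, CG = +√(1/6)   ← matches the target
Pairs with CG² = 1/6: (-3,2): +√(1/6)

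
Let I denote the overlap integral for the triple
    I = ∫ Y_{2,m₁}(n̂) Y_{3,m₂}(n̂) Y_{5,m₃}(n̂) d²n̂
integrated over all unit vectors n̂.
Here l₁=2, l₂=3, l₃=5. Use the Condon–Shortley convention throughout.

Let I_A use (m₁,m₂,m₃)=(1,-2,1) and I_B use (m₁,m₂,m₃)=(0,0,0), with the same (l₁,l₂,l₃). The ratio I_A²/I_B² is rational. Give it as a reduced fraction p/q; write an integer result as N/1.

Shared (l₁,l₂,l₃)=(2,3,5): N and (l;000)² cancel in I_A²/I_B².
A: Δ = 0!·4!·6!/11! = 1/2310; Racah Σ t=0..0: t=0:+1/720 = 1/720; ⇒ 3j(2 3 5; 1 -2 1)² = 4/385, sgn +1
B: Δ = 0!·4!·6!/11! = 1/2310; Racah Σ t=0..0: t=0:+1/144 = 1/144; ⇒ 3j(2 3 5; 0 0 0)² = 10/231, sgn -1
I_A²/I_B² = (4/385)/(10/231) = 6/25

6/25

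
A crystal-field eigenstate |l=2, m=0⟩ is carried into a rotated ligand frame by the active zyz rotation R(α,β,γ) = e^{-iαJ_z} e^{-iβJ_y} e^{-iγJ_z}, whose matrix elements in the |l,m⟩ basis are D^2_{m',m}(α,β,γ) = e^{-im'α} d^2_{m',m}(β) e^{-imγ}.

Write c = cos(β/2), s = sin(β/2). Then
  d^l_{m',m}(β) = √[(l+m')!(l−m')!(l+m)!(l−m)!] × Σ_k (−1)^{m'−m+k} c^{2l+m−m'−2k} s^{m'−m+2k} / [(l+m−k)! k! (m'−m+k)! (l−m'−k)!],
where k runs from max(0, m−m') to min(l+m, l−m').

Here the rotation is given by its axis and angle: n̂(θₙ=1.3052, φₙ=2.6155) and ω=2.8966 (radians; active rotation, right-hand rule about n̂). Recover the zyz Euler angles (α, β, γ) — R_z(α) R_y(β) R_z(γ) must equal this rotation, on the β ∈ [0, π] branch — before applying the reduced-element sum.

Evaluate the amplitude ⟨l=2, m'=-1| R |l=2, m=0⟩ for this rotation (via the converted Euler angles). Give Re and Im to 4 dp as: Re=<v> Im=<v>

Axis–angle → zyz. n̂ = (sinθₙcosφₙ, sinθₙsinφₙ, cosθₙ) = (-0.834453, +0.484551, +0.262485), ω = 2.8966.
R = I cosω + sinω [n̂]ₓ + (1−cosω) n̂n̂ᵀ gives
  R = [+0.401693, -0.860261, -0.313995; -0.732931, -0.507572, +0.452972; -0.549049, +0.048180, -0.834400]
β = atan2(√(R₁₃²+R₂₃²), R₃₃) = 2.557840; α = atan2(R₂₃, R₁₃) mod 2π = 2.176935; γ = atan2(R₃₂, −R₃₁) mod 2π = 0.087528
D^2_{-1,0}(2.1769,2.5578,0.0875) = e^{-i·-1·2.1769}·d^2_{-1,0}(2.5578)·e^{-i·0·0.0875}. Compute d first:
c=cos(2.557840/2)=0.287750, s=sin(2.557840/2)=0.957706; N=√[1·6·2·2]=4.898979
Admissible k: 1..2 (factorial args all ≥0)
  k=1: (−1)^0·4.8990/(2)·0.2877^3·0.9577^1 = +0.055892
  k=2: (−1)^1·4.8990/(2)·0.2877^1·0.9577^3 = -0.619137
d^2_{-1,0}(2.5578) = +0.055892 -0.619137 = -0.563245
Attach z-rotation phases: D = e^{-i(-1)(2.1769)}·(-0.563245)·e^{-i(0)(0.0875)} = +0.320880-0.462905i

Re=0.3209 Im=-0.4629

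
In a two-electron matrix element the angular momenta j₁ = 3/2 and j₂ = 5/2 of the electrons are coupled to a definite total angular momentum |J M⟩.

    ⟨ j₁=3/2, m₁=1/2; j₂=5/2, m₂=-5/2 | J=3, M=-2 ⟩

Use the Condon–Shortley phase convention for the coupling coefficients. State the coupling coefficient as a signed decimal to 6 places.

+0.645497

triangle: 1!*2!*4!/8! = 48/40320
(j±m)!: 2!*1!*0!*5!*1!*5! = 28800
prefactor² = (2J+1)*Δ*N² = 240
  k=0: +1/(0!*1!*1!*0!*1!*4!) = 1/24
Σ = 1/24  ⇒  CG² = 240*(1/24)² = 5/12
CG = +√(5/12) = +0.645497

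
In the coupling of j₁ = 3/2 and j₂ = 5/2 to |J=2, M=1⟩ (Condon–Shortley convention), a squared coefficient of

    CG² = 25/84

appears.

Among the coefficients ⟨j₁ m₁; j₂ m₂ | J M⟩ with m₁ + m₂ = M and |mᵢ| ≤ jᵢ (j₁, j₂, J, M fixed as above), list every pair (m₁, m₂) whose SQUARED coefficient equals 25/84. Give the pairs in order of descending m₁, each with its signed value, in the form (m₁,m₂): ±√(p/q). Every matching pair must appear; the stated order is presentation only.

Admissible pairs with m₁+m₂ = M = 1: (-3/2,5/2), (-1/2,3/2), (1/2,1/2), (3/2,-1/2)
  (m₁,m₂)=(3/2,-1/2): CG² = 9/28, CG = +√(9/28)
  (m₁,m₂)=(1/2,1/2): CG² = 25/84, CG = −√(25/84)   ← matches the target
  (m₁,m₂)=(-1/2,3/2): CG² = 1/42, CG = +√(1/42)
  (m₁,m₂)=(-3/2,5/2): CG² = 5/14, CG = +√(5/14)
Pairs with CG² = 25/84: (1/2,1/2): −√(25/84)

(1/2,1/2): −√(25/84)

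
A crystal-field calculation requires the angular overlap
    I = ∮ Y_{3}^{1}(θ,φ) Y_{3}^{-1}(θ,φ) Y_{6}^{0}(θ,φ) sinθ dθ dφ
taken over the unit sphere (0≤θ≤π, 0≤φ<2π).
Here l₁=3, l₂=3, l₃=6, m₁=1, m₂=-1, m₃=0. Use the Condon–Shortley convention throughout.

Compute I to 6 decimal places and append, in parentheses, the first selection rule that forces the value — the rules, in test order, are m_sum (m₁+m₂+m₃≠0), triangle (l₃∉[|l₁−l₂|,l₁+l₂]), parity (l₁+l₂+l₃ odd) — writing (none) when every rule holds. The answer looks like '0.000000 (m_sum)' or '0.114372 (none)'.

0.177816 (none)

m-sum 0 ✓  L=12 even ✓  0≤6≤6 ✓
Π(2lᵢ+1) = 7×7×13 = 637
triangle coeff Δ(3,3,6) = 1/12012
Σ_t [0,0]: t=0:+1/1296 = 1/1296
(3j)²=100/3003 [(3 3 6; 0 0 0)], sign=+1
Σ_t [0,0]: t=0:+1/2304 = 1/2304
(3j)²=75/4004 [(3 3 6; 1 -1 0)], sign=+1
⇒ 4πI² = 625/1573
I = (+1)√(625/1573/(4π)) = 0.17781595
No selection rule forces the value: the integral is nonzero (none).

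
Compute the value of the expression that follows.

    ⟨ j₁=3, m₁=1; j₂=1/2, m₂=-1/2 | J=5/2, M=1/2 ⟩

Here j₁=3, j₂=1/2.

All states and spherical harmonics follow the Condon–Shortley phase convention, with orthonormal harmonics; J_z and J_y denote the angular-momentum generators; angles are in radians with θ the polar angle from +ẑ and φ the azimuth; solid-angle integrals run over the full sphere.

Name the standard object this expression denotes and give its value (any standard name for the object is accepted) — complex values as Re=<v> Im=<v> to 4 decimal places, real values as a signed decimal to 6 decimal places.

This is a Clebsch–Gordan (vector-coupling) coefficient.
√[6·1!5!0!/7! · 4!2!0!1!3!2!] = √(576/7)
  +(−1)^0/∏(0,1,2,0,3,0)! = 1/12  (running 1/12)
⟨..|..⟩ = √(576/7)·(1/12) = +0.755929

Clebsch–Gordan coefficient, +√(4/7) ≈ +0.755929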